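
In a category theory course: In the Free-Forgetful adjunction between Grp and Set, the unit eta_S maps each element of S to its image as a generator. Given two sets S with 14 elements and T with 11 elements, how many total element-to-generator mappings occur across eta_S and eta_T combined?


The unit eta_X: X -> U(F(X)) of the Free-Forgetful adjunction
maps each element of X to a generator of F(X). For X = S + T (disjoint
union in Set), |S + T| = |S| + |T|.
Total mappings = 14 + 11 = 25.

25


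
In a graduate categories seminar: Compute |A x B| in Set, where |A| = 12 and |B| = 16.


In Set, the product A x B is the Cartesian product.
By the universal property, |A x B| = |A| * |B|.
|A x B| = 12 * 16 = 192

192


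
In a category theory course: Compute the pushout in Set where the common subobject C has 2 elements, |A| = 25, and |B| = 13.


The pushout A +_C B identifies the images of C in A and B.
|A +_C B| = |A| + |B| - |C| (for injections).
= 25 + 13 - 2 = 36

36


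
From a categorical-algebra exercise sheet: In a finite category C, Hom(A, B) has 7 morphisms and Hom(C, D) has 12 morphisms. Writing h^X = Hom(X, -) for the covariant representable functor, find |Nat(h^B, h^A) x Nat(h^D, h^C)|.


By the Yoneda lemma, Nat(h^B, h^A) is isomorphic to Hom(A, B),
so |Nat(h^B, h^A)| = |Hom(A, B)| and |Nat(h^D, h^C)| = |Hom(C, D)|.
|Hom(A, B)| = 7, |Hom(C, D)| = 12.
|Nat(h^B, h^A) x Nat(h^D, h^C)| = 7 * 12 = 84

84


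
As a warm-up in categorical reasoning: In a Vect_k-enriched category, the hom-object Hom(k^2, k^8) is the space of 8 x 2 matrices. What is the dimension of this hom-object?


In Vect-enriched categories, Hom(k^n, k^m) is the space of m x n matrices.
dim(Hom(k^2, k^8)) = 8 * 2 = 16

16


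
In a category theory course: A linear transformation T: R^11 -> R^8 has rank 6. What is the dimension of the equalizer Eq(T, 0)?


The equalizer of f and the zero map is ker(f).
By the rank-nullity theorem: dim(ker(f)) = dim(domain) - rank(f).
dim(ker(f)) = 11 - 6 = 5

5


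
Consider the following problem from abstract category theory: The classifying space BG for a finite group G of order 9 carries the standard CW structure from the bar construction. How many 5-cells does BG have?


In the bar-construction CW model of BG, the n-cells are indexed by
n-tuples [g_1|...|g_n] of non-identity elements of G (degenerate
simplices with some g_i = e do not contribute cells), so there are
(|G| - 1)^n n-cells.
For dim = 5 with |G| = 9:
cells = (9 - 1)^5 = 8^5 = 32768

32768


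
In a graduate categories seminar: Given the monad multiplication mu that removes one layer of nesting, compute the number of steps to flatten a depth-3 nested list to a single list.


Each application of mu: T^2 -> T removes one layer of nesting.
Starting at depth 3 (i.e., T^3(X)), we need to reach T(X).
Number of mu applications = 3 - 1 = 2

2


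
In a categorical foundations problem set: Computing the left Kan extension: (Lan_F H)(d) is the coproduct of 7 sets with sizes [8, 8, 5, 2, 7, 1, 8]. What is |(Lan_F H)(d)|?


Pointwise, the left Kan extension (Lan_F H)(d) is the colimit, indexed
by the comma category (F downarrow d), of H composed with the
projection (F downarrow d) -> C. Here that colimit is given
as a coproduct (disjoint union) of sets, so its cardinality is the
sum of the sizes of the summands.
Coproduct of sets with sizes: 8 + 8 + 5 + 2 + 7 + 1 + 8
= 39

39


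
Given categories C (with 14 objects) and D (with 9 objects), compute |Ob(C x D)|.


The product category C x D has objects that are pairs (c, d).
Number of pairs = |Ob(C)| * |Ob(D)| = 14 * 9 = 126

126


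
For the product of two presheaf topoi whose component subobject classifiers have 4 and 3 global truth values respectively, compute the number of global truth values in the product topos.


In a product of presheaf topoi E_1 x E_2, the subobject classifier
is Omega = Omega_1 x Omega_2 (componentwise), so
|Omega(top)| = |Omega_1(top_1)| * |Omega_2(top_2)|.
= 4 * 3 = 12.

12


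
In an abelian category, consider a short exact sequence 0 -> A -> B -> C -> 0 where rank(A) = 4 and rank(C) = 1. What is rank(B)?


For a short exact sequence 0 -> A -> B -> C -> 0,
rank is additive: rank(B) = rank(A) + rank(C).
rank(B) = 4 + 1 = 5

5


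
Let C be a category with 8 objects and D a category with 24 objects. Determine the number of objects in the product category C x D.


The product category C x D has objects that are pairs (c, d).
Number of pairs = |Ob(C)| * |Ob(D)| = 8 * 24 = 192

192


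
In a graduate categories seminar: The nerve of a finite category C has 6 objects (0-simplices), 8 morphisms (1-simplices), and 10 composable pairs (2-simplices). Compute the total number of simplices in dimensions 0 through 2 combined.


The 2-skeleton of the nerve N(C) consists of simplices in dimensions 0, 1, 2:
  |N(C)_0| = 6 (objects)
  |N(C)_1| = 8 (morphisms)
  |N(C)_2| = 10 (composable pairs)
Total = 6 + 8 + 10 = 24

24


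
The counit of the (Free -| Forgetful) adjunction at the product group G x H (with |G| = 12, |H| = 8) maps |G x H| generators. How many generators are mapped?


The counit epsilon_K: F(U(K)) -> K of the Free-Forgetful adjunction
maps |K| generators of F(U(K)) into K. For K = G x H (the product group),
|G x H| = |G| * |H|.
Total generators mapped = 12 * 8 = 96.

96


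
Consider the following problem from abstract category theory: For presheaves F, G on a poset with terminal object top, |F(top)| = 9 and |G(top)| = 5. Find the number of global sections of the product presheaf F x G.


Global sections of a presheaf on a poset with terminal top satisfy
Gamma(H) ~ H(top). Presheaves admit pointwise products, so
(F x G)(top) = F(top) x G(top) (Cartesian product).
|Gamma(F x G)| = |F(top)| * |G(top)| = 9 * 5 = 45.

45


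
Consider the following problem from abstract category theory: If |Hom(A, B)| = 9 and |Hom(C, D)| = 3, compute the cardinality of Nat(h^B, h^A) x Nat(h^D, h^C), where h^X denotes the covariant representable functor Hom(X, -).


By the Yoneda lemma, Nat(h^B, h^A) is isomorphic to Hom(A, B),
so |Nat(h^B, h^A)| = |Hom(A, B)| and |Nat(h^D, h^C)| = |Hom(C, D)|.
|Hom(A, B)| = 9, |Hom(C, D)| = 3.
|Nat(h^B, h^A) x Nat(h^D, h^C)| = 9 * 3 = 27

27


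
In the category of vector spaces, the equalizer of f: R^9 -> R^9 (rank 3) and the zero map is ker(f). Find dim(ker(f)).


The equalizer of f and the zero map is ker(f).
By the rank-nullity theorem: dim(ker(f)) = dim(domain) - rank(f).
dim(ker(f)) = 9 - 3 = 6

6


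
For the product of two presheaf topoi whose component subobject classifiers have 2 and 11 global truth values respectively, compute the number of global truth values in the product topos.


In a product of presheaf topoi E_1 x E_2, the subobject classifier
is Omega = Omega_1 x Omega_2 (componentwise), so
|Omega(top)| = |Omega_1(top_1)| * |Omega_2(top_2)|.
= 2 * 11 = 22.

22


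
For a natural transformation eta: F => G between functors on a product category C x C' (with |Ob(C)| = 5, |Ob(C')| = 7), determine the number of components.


A natural transformation eta: F => G assigns one component morphism per
object of the domain category.
The domain is the product category C x C', so
|Ob(C x C')| = |Ob(C)| * |Ob(C')| = 5 * 7 = 35.
Therefore eta has 35 component morphisms.

35


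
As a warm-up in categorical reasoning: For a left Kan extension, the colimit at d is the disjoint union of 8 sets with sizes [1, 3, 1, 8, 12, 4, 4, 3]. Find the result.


Pointwise, the left Kan extension (Lan_F H)(d) is the colimit, indexed
by the comma category (F downarrow d), of H composed with the
projection (F downarrow d) -> C. Here that colimit is given
as a coproduct (disjoint union) of sets, so its cardinality is the
sum of the sizes of the summands.
Coproduct of sets with sizes: 1 + 3 + 1 + 8 + 12 + 4 + 4 + 3
= 36

36


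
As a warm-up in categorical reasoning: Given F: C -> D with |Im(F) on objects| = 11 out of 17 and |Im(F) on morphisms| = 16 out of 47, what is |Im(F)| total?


The image of F consists of distinct objects and distinct morphisms.
|Im(F)| on objects = 11
|Im(F)| on morphisms = 16
Total image cardinality = 11 + 16 = 27

27


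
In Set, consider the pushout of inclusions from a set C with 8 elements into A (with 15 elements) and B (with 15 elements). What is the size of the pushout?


The pushout A +_C B identifies the images of C in A and B.
|A +_C B| = |A| + |B| - |C| (for injections).
= 15 + 15 - 8 = 22

22


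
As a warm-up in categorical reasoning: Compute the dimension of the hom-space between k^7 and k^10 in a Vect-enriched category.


In Vect-enriched categories, Hom(k^n, k^m) is the space of m x n matrices.
dim(Hom(k^7, k^10)) = 10 * 7 = 70

70


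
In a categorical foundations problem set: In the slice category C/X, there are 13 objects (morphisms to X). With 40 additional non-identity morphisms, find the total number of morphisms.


In the slice category C/X, objects are morphisms to X.
Identity morphisms: 13 (one per object of C/X).
Non-identity morphisms: 40.
Total = 13 + 40 = 53

53


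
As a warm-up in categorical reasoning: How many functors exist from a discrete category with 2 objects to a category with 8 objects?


A functor from a discrete category C to D is determined by
where each object maps. Each of the 2 objects of C can map
to any of the 8 objects of D independently.
Number of functors = 8^2 = 64

64


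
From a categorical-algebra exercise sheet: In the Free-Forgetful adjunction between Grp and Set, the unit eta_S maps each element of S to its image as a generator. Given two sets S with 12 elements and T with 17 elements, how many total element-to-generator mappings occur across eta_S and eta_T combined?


The unit eta_X: X -> U(F(X)) of the Free-Forgetful adjunction
maps each element of X to a generator of F(X). For X = S + T (disjoint
union in Set), |S + T| = |S| + |T|.
Total mappings = 12 + 17 = 29.

29


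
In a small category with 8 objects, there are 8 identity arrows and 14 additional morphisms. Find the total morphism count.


Each object has an identity morphism, giving 8 identities.
Adding the 14 non-identity morphisms:
Total = 8 + 14 = 22

22


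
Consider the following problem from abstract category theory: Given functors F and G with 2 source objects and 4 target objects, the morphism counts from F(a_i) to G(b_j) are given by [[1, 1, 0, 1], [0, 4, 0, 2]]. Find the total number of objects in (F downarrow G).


Objects of (F downarrow G) are triples (a, b, h: F(a)->G(b)).
The count equals the sum of all entries in the hom-matrix.
sum(row 0) = 3
sum(row 1) = 6
Grand total = 9

9


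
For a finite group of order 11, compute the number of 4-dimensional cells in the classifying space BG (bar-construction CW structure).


In the bar-construction CW model of BG, the n-cells are indexed by
n-tuples [g_1|...|g_n] of non-identity elements of G (degenerate
simplices with some g_i = e do not contribute cells), so there are
(|G| - 1)^n n-cells.
For dim = 4 with |G| = 11:
cells = (11 - 1)^4 = 10^4 = 10000

10000


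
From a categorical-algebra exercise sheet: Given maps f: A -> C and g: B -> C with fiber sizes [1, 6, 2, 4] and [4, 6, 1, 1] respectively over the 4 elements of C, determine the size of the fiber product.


The pullback A x_C B consists of pairs (a, b) with f(a) = g(b).
For each element c in C, the fiber product has |f^-1(c)| * |g^-1(c)| elements.
Summing over C: 1 * 4 + 6 * 6 + 2 * 1 + 4 * 1
= 4 + 36 + 2 + 4 = 46

46


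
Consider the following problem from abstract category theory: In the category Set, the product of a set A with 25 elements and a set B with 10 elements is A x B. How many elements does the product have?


In Set, the product A x B is the Cartesian product.
By the universal property, |A x B| = |A| * |B|.
|A x B| = 25 * 10 = 250

250


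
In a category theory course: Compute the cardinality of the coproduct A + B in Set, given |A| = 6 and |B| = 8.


In Set, the coproduct A + B is the disjoint union.
|A + B| = |A| + |B| = 6 + 8 = 14

14


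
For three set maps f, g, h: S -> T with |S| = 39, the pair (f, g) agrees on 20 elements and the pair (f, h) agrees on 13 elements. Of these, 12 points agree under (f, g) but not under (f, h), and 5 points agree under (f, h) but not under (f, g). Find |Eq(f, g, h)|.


Eq(f, g, h) is the triple-agreement set: points in S where all three
maps take the same value. Using inclusion-exclusion on the pairwise data:
Pair (f, g) agrees on 20 points; pair (f, h) on 13 points.
Points agreeing under (f, g) but not (f, h) = 12; under (f, h) but not (f, g) = 5.
Triple-agreement = agreement-in-(f, g) minus points that agree under (f, g) but not (f, h):
|Eq(f, g, h)| = 20 - 12 = 8
(cross-check via (f, h): 13 - 5 = 8.)

8


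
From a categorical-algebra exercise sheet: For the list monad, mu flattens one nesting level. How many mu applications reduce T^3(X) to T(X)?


Each application of mu: T^2 -> T removes one layer of nesting.
Starting at depth 3 (i.e., T^3(X)), we need to reach T(X).
Number of mu applications = 3 - 1 = 2

2


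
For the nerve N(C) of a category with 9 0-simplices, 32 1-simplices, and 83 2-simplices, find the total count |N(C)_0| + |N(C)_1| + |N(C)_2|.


The 2-skeleton of the nerve N(C) consists of simplices in dimensions 0, 1, 2:
  |N(C)_0| = 9 (objects)
  |N(C)_1| = 32 (morphisms)
  |N(C)_2| = 83 (composable pairs)
Total = 9 + 32 + 83 = 124

124


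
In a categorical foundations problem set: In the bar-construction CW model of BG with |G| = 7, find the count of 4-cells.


In the bar-construction CW model of BG, the n-cells are indexed by
n-tuples [g_1|...|g_n] of non-identity elements of G (degenerate
simplices with some g_i = e do not contribute cells), so there are
(|G| - 1)^n n-cells.
For dim = 4 with |G| = 7:
cells = (7 - 1)^4 = 6^4 = 1296

1296


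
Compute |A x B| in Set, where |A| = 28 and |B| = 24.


In Set, the product A x B is the Cartesian product.
By the universal property, |A x B| = |A| * |B|.
|A x B| = 28 * 24 = 672

672


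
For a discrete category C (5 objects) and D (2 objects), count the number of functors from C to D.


A functor from a discrete category C to D is determined by
where each object maps. Each of the 5 objects of C can map
to any of the 2 objects of D independently.
Number of functors = 2^5 = 32

32


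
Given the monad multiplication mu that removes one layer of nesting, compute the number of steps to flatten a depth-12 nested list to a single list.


Each application of mu: T^2 -> T removes one layer of nesting.
Starting at depth 12 (i.e., T^12(X)), we need to reach T(X).
Number of mu applications = 12 - 1 = 11

11


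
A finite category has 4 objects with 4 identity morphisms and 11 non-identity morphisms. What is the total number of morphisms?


Each object has an identity morphism, giving 4 identities.
Adding the 11 non-identity morphisms:
Total = 4 + 11 = 15

15


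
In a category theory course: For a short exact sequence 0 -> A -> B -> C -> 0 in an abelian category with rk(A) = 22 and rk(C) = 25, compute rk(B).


For a short exact sequence 0 -> A -> B -> C -> 0,
rank is additive: rank(B) = rank(A) + rank(C).
rank(B) = 22 + 25 = 47

47


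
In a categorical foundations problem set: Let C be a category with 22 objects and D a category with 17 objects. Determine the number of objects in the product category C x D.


The product category C x D has objects that are pairs (c, d).
Number of pairs = |Ob(C)| * |Ob(D)| = 22 * 17 = 374

374


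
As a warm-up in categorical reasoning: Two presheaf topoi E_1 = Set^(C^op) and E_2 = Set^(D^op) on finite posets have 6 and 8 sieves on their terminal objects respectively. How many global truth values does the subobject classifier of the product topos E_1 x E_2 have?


In a product of presheaf topoi E_1 x E_2, the subobject classifier
is Omega = Omega_1 x Omega_2 (componentwise), so
|Omega(top)| = |Omega_1(top_1)| * |Omega_2(top_2)|.
= 6 * 8 = 48.

48


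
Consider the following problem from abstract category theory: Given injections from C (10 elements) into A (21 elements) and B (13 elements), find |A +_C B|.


The pushout A +_C B identifies the images of C in A and B.
|A +_C B| = |A| + |B| - |C| (for injections).
= 21 + 13 - 10 = 24

24


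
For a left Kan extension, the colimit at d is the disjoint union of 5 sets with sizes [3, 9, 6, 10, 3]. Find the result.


Pointwise, the left Kan extension (Lan_F H)(d) is the colimit, indexed
by the comma category (F downarrow d), of H composed with the
projection (F downarrow d) -> C. Here that colimit is given
as a coproduct (disjoint union) of sets, so its cardinality is the
sum of the sizes of the summands.
Coproduct of sets with sizes: 3 + 9 + 6 + 10 + 3
= 31

31


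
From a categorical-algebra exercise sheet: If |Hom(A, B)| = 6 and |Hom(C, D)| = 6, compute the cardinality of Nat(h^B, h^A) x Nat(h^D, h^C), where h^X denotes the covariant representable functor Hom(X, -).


By the Yoneda lemma, Nat(h^B, h^A) is isomorphic to Hom(A, B),
so |Nat(h^B, h^A)| = |Hom(A, B)| and |Nat(h^D, h^C)| = |Hom(C, D)|.
|Hom(A, B)| = 6, |Hom(C, D)| = 6.
|Nat(h^B, h^A) x Nat(h^D, h^C)| = 6 * 6 = 36

36


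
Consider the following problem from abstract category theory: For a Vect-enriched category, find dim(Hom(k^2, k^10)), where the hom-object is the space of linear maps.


In Vect-enriched categories, Hom(k^n, k^m) is the space of m x n matrices.
dim(Hom(k^2, k^10)) = 10 * 2 = 20

20


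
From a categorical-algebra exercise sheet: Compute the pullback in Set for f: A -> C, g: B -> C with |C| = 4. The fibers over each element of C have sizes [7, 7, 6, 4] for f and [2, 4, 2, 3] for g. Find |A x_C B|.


The pullback A x_C B consists of pairs (a, b) with f(a) = g(b).
For each element c in C, the fiber product has |f^-1(c)| * |g^-1(c)| elements.
Summing over C: 7 * 2 + 7 * 4 + 6 * 2 + 4 * 3
= 14 + 28 + 12 + 12 = 66

66


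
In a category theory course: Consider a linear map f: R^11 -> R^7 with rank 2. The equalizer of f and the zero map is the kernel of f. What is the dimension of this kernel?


The equalizer of f and the zero map is ker(f).
By the rank-nullity theorem: dim(ker(f)) = dim(domain) - rank(f).
dim(ker(f)) = 11 - 2 = 9

9


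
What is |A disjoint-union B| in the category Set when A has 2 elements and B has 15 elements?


In Set, the coproduct A + B is the disjoint union.
|A + B| = |A| + |B| = 2 + 15 = 17

17


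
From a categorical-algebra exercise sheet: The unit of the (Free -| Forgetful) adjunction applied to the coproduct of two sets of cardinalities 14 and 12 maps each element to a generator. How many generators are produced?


The unit eta_X: X -> U(F(X)) of the Free-Forgetful adjunction
maps each element of X to a generator of F(X). For X = S + T (disjoint
union in Set), |S + T| = |S| + |T|.
Total mappings = 14 + 12 = 26.

26


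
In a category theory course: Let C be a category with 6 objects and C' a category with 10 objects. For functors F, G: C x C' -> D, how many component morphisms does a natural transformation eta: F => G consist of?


A natural transformation eta: F => G assigns one component morphism per
object of the domain category.
The domain is the product category C x C', so
|Ob(C x C')| = |Ob(C)| * |Ob(C')| = 6 * 10 = 60.
Therefore eta has 60 component morphisms.

60


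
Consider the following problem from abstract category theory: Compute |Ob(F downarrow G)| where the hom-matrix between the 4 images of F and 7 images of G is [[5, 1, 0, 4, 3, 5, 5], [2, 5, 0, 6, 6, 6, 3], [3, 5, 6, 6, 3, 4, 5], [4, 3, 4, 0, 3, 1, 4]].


Objects of (F downarrow G) are triples (a, b, h: F(a)->G(b)).
The count equals the sum of all entries in the hom-matrix.
sum(row 0) = 23
sum(row 1) = 28
sum(row 2) = 32
sum(row 3) = 19
Grand total = 102

102


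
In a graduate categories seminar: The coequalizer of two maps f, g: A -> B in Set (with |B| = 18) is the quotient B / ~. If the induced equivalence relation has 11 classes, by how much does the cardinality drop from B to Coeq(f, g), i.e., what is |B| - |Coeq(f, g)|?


The coequalizer Coeq(f, g) = B / ~ has one element per equivalence class.
|B| = 18, |Coeq(f, g)| = 11.
|B| - |Coeq(f, g)| = 18 - 11 = 7.

7


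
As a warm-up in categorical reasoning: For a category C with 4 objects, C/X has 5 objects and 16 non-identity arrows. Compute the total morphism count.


In the slice category C/X, objects are morphisms to X.
Identity morphisms: 5 (one per object of C/X).
Non-identity morphisms: 16.
Total = 5 + 16 = 21

21


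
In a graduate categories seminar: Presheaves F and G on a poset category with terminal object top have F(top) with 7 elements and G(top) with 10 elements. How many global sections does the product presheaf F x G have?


Global sections of a presheaf on a poset with terminal top satisfy
Gamma(H) ~ H(top). Presheaves admit pointwise products, so
(F x G)(top) = F(top) x G(top) (Cartesian product).
|Gamma(F x G)| = |F(top)| * |G(top)| = 7 * 10 = 70.

70


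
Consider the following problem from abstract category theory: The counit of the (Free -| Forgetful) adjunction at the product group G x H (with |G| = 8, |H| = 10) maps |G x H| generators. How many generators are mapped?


The counit epsilon_K: F(U(K)) -> K of the Free-Forgetful adjunction
maps |K| generators of F(U(K)) into K. For K = G x H (the product group),
|G x H| = |G| * |H|.
Total generators mapped = 8 * 10 = 80.

80


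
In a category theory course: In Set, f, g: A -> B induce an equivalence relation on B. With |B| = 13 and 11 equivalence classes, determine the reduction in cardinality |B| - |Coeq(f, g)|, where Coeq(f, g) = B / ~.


The coequalizer Coeq(f, g) = B / ~ has one element per equivalence class.
|B| = 13, |Coeq(f, g)| = 11.
|B| - |Coeq(f, g)| = 13 - 11 = 2.

2


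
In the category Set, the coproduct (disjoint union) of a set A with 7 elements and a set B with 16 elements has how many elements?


In Set, the coproduct A + B is the disjoint union.
|A + B| = |A| + |B| = 7 + 16 = 23

23


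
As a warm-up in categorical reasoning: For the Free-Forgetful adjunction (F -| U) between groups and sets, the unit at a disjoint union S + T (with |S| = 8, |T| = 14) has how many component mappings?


The unit eta_X: X -> U(F(X)) of the Free-Forgetful adjunction
maps each element of X to a generator of F(X). For X = S + T (disjoint
union in Set), |S + T| = |S| + |T|.
Total mappings = 8 + 14 = 22.

22


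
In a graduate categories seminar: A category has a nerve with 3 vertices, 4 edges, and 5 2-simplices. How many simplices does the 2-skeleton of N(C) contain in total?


The 2-skeleton of the nerve N(C) consists of simplices in dimensions 0, 1, 2:
  |N(C)_0| = 3 (objects)
  |N(C)_1| = 4 (morphisms)
  |N(C)_2| = 5 (composable pairs)
Total = 3 + 4 + 5 = 12

12


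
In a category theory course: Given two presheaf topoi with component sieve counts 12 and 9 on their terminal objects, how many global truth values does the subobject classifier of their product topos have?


In a product of presheaf topoi E_1 x E_2, the subobject classifier
is Omega = Omega_1 x Omega_2 (componentwise), so
|Omega(top)| = |Omega_1(top_1)| * |Omega_2(top_2)|.
= 12 * 9 = 108.

108


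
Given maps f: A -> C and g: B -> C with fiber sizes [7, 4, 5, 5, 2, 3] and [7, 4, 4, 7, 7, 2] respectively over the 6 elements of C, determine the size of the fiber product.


The pullback A x_C B consists of pairs (a, b) with f(a) = g(b).
For each element c in C, the fiber product has |f^-1(c)| * |g^-1(c)| elements.
Summing over C: 7 * 7 + 4 * 4 + 5 * 4 + 5 * 7 + 2 * 7 + 3 * 2
= 49 + 16 + 20 + 35 + 14 + 6 = 140

140


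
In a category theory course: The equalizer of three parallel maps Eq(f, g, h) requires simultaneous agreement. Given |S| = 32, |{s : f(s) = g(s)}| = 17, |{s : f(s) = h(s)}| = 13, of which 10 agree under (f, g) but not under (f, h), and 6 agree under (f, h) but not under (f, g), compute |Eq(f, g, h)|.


Eq(f, g, h) is the triple-agreement set: points in S where all three
maps take the same value. Using inclusion-exclusion on the pairwise data:
Pair (f, g) agrees on 17 points; pair (f, h) on 13 points.
Points agreeing under (f, g) but not (f, h) = 10; under (f, h) but not (f, g) = 6.
Triple-agreement = agreement-in-(f, g) minus points that agree under (f, g) but not (f, h):
|Eq(f, g, h)| = 17 - 10 = 7
(cross-check via (f, h): 13 - 6 = 7.)

7


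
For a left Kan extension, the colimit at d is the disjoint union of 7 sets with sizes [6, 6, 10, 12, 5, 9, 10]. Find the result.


Pointwise, the left Kan extension (Lan_F H)(d) is the colimit, indexed
by the comma category (F downarrow d), of H composed with the
projection (F downarrow d) -> C. Here that colimit is given
as a coproduct (disjoint union) of sets, so its cardinality is the
sum of the sizes of the summands.
Coproduct of sets with sizes: 6 + 6 + 10 + 12 + 5 + 9 + 10
= 58

58


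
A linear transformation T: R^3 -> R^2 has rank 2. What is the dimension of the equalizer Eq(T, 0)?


The equalizer of f and the zero map is ker(f).
By the rank-nullity theorem: dim(ker(f)) = dim(domain) - rank(f).
dim(ker(f)) = 3 - 2 = 1

1


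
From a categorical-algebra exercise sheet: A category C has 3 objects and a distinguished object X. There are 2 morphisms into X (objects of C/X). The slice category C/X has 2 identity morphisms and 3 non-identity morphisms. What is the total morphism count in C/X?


In the slice category C/X, objects are morphisms to X.
Identity morphisms: 2 (one per object of C/X).
Non-identity morphisms: 3.
Total = 2 + 3 = 5

5


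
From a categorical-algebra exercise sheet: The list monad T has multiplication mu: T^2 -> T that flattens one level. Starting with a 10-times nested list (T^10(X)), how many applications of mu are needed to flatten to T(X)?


Each application of mu: T^2 -> T removes one layer of nesting.
Starting at depth 10 (i.e., T^10(X)), we need to reach T(X).
Number of mu applications = 10 - 1 = 9

9


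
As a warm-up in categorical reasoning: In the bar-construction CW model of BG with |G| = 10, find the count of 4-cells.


In the bar-construction CW model of BG, the n-cells are indexed by
n-tuples [g_1|...|g_n] of non-identity elements of G (degenerate
simplices with some g_i = e do not contribute cells), so there are
(|G| - 1)^n n-cells.
For dim = 4 with |G| = 10:
cells = (10 - 1)^4 = 9^4 = 6561

6561


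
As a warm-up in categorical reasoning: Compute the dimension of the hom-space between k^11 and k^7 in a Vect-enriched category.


In Vect-enriched categories, Hom(k^n, k^m) is the space of m x n matrices.
dim(Hom(k^11, k^7)) = 7 * 11 = 77

77


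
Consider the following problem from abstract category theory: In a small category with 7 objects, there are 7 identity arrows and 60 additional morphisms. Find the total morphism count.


Each object has an identity morphism, giving 7 identities.
Adding the 60 non-identity morphisms:
Total = 7 + 60 = 67

67


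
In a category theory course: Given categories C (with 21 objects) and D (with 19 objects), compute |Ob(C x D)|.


The product category C x D has objects that are pairs (c, d).
Number of pairs = |Ob(C)| * |Ob(D)| = 21 * 19 = 399

399


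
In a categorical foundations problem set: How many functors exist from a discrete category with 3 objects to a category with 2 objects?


A functor from a discrete category C to D is determined by
where each object maps. Each of the 3 objects of C can map
to any of the 2 objects of D independently.
Number of functors = 2^3 = 8

8


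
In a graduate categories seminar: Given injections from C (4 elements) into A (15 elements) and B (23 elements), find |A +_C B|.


The pushout A +_C B identifies the images of C in A and B.
|A +_C B| = |A| + |B| - |C| (for injections).
= 15 + 23 - 4 = 34

34


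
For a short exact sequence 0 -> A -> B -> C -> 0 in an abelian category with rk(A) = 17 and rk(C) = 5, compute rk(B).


For a short exact sequence 0 -> A -> B -> C -> 0,
rank is additive: rank(B) = rank(A) + rank(C).
rank(B) = 17 + 5 = 22

22


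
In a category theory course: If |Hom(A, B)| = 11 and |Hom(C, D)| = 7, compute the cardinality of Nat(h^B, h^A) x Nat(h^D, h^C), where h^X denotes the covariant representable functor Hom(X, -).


By the Yoneda lemma, Nat(h^B, h^A) is isomorphic to Hom(A, B),
so |Nat(h^B, h^A)| = |Hom(A, B)| and |Nat(h^D, h^C)| = |Hom(C, D)|.
|Hom(A, B)| = 11, |Hom(C, D)| = 7.
|Nat(h^B, h^A) x Nat(h^D, h^C)| = 11 * 7 = 77

77


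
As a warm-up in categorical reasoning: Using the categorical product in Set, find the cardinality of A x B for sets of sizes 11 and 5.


In Set, the product A x B is the Cartesian product.
By the universal property, |A x B| = |A| * |B|.
|A x B| = 11 * 5 = 55

55


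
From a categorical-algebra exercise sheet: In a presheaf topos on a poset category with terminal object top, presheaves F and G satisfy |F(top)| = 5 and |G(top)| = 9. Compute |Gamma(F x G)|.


Global sections of a presheaf on a poset with terminal top satisfy
Gamma(H) ~ H(top). Presheaves admit pointwise products, so
(F x G)(top) = F(top) x G(top) (Cartesian product).
|Gamma(F x G)| = |F(top)| * |G(top)| = 5 * 9 = 45.

45


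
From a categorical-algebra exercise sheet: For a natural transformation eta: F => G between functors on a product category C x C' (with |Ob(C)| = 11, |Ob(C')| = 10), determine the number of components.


A natural transformation eta: F => G assigns one component morphism per
object of the domain category.
The domain is the product category C x C', so
|Ob(C x C')| = |Ob(C)| * |Ob(C')| = 11 * 10 = 110.
Therefore eta has 110 component morphisms.

110


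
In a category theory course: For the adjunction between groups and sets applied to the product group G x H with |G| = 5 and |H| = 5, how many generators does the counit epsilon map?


The counit epsilon_K: F(U(K)) -> K of the Free-Forgetful adjunction
maps |K| generators of F(U(K)) into K. For K = G x H (the product group),
|G x H| = |G| * |H|.
Total generators mapped = 5 * 5 = 25.

25


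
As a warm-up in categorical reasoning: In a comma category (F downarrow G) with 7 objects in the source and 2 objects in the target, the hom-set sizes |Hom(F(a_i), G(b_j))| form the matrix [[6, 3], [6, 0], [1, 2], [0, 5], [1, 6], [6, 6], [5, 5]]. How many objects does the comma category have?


Objects of (F downarrow G) are triples (a, b, h: F(a)->G(b)).
The count equals the sum of all entries in the hom-matrix.
sum(row 0) = 9
sum(row 1) = 6
sum(row 2) = 3
sum(row 3) = 5
sum(row 4) = 7
sum(row 5) = 12
sum(row 6) = 10
Grand total = 52

52


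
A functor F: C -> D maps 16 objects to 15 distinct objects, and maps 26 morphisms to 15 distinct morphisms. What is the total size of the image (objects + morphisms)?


The image of F consists of distinct objects and distinct morphisms.
|Im(F)| on objects = 15
|Im(F)| on morphisms = 15
Total image cardinality = 15 + 15 = 30

30


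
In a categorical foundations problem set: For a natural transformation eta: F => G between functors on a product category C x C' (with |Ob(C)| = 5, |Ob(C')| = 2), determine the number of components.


A natural transformation eta: F => G assigns one component morphism per
object of the domain category.
The domain is the product category C x C', so
|Ob(C x C')| = |Ob(C)| * |Ob(C')| = 5 * 2 = 10.
Therefore eta has 10 component morphisms.

10


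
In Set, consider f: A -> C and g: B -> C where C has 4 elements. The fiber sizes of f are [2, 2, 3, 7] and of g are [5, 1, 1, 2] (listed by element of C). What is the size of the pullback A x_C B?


The pullback A x_C B consists of pairs (a, b) with f(a) = g(b).
For each element c in C, the fiber product has |f^-1(c)| * |g^-1(c)| elements.
Summing over C: 2 * 5 + 2 * 1 + 3 * 1 + 7 * 2
= 10 + 2 + 3 + 14 = 29

29


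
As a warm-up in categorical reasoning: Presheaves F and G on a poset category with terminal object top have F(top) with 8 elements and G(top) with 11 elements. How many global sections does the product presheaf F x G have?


Global sections of a presheaf on a poset with terminal top satisfy
Gamma(H) ~ H(top). Presheaves admit pointwise products, so
(F x G)(top) = F(top) x G(top) (Cartesian product).
|Gamma(F x G)| = |F(top)| * |G(top)| = 8 * 11 = 88.

88


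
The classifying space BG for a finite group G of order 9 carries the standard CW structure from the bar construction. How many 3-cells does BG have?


In the bar-construction CW model of BG, the n-cells are indexed by
n-tuples [g_1|...|g_n] of non-identity elements of G (degenerate
simplices with some g_i = e do not contribute cells), so there are
(|G| - 1)^n n-cells.
For dim = 3 with |G| = 9:
cells = (9 - 1)^3 = 8^3 = 512

512


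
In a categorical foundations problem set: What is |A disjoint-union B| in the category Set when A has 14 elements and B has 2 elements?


In Set, the coproduct A + B is the disjoint union.
|A + B| = |A| + |B| = 14 + 2 = 16

16


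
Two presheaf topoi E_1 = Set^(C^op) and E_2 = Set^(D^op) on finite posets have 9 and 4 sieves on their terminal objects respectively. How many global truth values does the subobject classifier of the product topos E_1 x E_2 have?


In a product of presheaf topoi E_1 x E_2, the subobject classifier
is Omega = Omega_1 x Omega_2 (componentwise), so
|Omega(top)| = |Omega_1(top_1)| * |Omega_2(top_2)|.
= 9 * 4 = 36.

36


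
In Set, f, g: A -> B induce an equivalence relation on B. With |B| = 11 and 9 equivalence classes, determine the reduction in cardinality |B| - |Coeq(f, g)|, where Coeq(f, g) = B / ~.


The coequalizer Coeq(f, g) = B / ~ has one element per equivalence class.
|B| = 11, |Coeq(f, g)| = 9.
|B| - |Coeq(f, g)| = 11 - 9 = 2.

2


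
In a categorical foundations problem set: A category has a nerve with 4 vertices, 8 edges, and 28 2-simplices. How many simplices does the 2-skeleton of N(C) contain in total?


The 2-skeleton of the nerve N(C) consists of simplices in dimensions 0, 1, 2:
  |N(C)_0| = 4 (objects)
  |N(C)_1| = 8 (morphisms)
  |N(C)_2| = 28 (composable pairs)
Total = 4 + 8 + 28 = 40

40


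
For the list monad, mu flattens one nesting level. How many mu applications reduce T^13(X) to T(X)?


Each application of mu: T^2 -> T removes one layer of nesting.
Starting at depth 13 (i.e., T^13(X)), we need to reach T(X).
Number of mu applications = 13 - 1 = 12

12


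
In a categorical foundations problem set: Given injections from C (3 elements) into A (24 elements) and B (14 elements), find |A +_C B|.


The pushout A +_C B identifies the images of C in A and B.
|A +_C B| = |A| + |B| - |C| (for injections).
= 24 + 14 - 3 = 35

35


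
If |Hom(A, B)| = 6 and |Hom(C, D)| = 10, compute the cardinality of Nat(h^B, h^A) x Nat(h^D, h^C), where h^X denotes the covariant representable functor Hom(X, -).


By the Yoneda lemma, Nat(h^B, h^A) is isomorphic to Hom(A, B),
so |Nat(h^B, h^A)| = |Hom(A, B)| and |Nat(h^D, h^C)| = |Hom(C, D)|.
|Hom(A, B)| = 6, |Hom(C, D)| = 10.
|Nat(h^B, h^A) x Nat(h^D, h^C)| = 6 * 10 = 60

60


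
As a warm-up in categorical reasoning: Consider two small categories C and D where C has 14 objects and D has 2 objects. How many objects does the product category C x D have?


The product category C x D has objects that are pairs (c, d).
Number of pairs = |Ob(C)| * |Ob(D)| = 14 * 2 = 28

28


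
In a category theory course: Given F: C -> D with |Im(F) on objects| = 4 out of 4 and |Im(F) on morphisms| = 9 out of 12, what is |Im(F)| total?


The image of F consists of distinct objects and distinct morphisms.
|Im(F)| on objects = 4
|Im(F)| on morphisms = 9
Total image cardinality = 4 + 9 = 13

13


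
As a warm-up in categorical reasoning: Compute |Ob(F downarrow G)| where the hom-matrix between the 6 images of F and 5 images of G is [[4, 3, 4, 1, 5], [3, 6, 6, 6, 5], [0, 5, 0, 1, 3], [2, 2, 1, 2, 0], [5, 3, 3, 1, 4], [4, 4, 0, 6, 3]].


Objects of (F downarrow G) are triples (a, b, h: F(a)->G(b)).
The count equals the sum of all entries in the hom-matrix.
sum(row 0) = 17
sum(row 1) = 26
sum(row 2) = 9
sum(row 3) = 7
sum(row 4) = 16
sum(row 5) = 17
Grand total = 92

92


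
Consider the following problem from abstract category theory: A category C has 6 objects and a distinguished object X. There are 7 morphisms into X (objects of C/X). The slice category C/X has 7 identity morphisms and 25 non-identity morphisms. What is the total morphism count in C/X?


In the slice category C/X, objects are morphisms to X.
Identity morphisms: 7 (one per object of C/X).
Non-identity morphisms: 25.
Total = 7 + 25 = 32

32


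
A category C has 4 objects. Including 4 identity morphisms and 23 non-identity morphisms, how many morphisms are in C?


Each object has an identity morphism, giving 4 identities.
Adding the 23 non-identity morphisms:
Total = 4 + 23 = 27

27


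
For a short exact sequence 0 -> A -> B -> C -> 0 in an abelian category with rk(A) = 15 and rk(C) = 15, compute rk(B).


For a short exact sequence 0 -> A -> B -> C -> 0,
rank is additive: rank(B) = rank(A) + rank(C).
rank(B) = 15 + 15 = 30

30


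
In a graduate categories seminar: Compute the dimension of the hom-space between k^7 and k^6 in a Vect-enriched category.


In Vect-enriched categories, Hom(k^n, k^m) is the space of m x n matrices.
dim(Hom(k^7, k^6)) = 6 * 7 = 42

42


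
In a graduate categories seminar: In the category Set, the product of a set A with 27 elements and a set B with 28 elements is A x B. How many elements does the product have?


In Set, the product A x B is the Cartesian product.
By the universal property, |A x B| = |A| * |B|.
|A x B| = 27 * 28 = 756

756


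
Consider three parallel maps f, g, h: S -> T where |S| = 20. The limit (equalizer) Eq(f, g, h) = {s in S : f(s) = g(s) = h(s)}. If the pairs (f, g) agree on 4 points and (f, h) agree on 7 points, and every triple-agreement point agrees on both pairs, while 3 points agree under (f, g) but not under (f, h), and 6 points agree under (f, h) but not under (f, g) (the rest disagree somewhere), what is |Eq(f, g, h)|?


Eq(f, g, h) is the triple-agreement set: points in S where all three
maps take the same value. Using inclusion-exclusion on the pairwise data:
Pair (f, g) agrees on 4 points; pair (f, h) on 7 points.
Points agreeing under (f, g) but not (f, h) = 3; under (f, h) but not (f, g) = 6.
Triple-agreement = agreement-in-(f, g) minus points that agree under (f, g) but not (f, h):
|Eq(f, g, h)| = 4 - 3 = 1
(cross-check via (f, h): 7 - 6 = 1.)

1


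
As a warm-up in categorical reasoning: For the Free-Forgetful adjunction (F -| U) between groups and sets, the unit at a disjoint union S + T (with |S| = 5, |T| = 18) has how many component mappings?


The unit eta_X: X -> U(F(X)) of the Free-Forgetful adjunction
maps each element of X to a generator of F(X). For X = S + T (disjoint
union in Set), |S + T| = |S| + |T|.
Total mappings = 5 + 18 = 23.

23


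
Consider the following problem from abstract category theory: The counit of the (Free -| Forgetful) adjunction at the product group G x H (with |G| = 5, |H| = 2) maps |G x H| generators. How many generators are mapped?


The counit epsilon_K: F(U(K)) -> K of the Free-Forgetful adjunction
maps |K| generators of F(U(K)) into K. For K = G x H (the product group),
|G x H| = |G| * |H|.
Total generators mapped = 5 * 2 = 10.

10


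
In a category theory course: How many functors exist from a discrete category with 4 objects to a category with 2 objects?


A functor from a discrete category C to D is determined by
where each object maps. Each of the 4 objects of C can map
to any of the 2 objects of D independently.
Number of functors = 2^4 = 16

16


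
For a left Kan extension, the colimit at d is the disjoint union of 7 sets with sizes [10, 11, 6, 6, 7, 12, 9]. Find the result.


Pointwise, the left Kan extension (Lan_F H)(d) is the colimit, indexed
by the comma category (F downarrow d), of H composed with the
projection (F downarrow d) -> C. Here that colimit is given
as a coproduct (disjoint union) of sets, so its cardinality is the
sum of the sizes of the summands.
Coproduct of sets with sizes: 10 + 11 + 6 + 6 + 7 + 12 + 9
= 61

61
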